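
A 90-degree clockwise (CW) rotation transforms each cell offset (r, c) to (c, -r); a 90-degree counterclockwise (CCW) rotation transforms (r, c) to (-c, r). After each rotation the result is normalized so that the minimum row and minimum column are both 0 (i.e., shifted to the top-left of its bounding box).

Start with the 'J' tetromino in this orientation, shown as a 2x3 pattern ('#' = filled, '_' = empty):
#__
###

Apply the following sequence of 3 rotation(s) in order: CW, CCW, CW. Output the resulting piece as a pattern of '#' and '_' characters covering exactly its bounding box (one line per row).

Start:
#__
###
After rotation 1 (CW):
##
#_
#_
After rotation 2 (CCW):
#__
###
After rotation 3 (CW):
##
#_
#_

Answer: ##
#_
#_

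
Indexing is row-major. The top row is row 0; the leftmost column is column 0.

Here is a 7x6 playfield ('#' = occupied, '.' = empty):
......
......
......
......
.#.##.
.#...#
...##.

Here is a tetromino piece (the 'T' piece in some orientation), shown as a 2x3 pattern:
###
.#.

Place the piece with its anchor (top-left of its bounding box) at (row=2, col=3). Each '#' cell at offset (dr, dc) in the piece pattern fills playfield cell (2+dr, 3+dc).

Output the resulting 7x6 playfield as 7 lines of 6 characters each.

Fill (2+0,3+0) = (2,3)
Fill (2+0,3+1) = (2,4)
Fill (2+0,3+2) = (2,5)
Fill (2+1,3+1) = (3,4)

Answer: ......
......
...###
....#.
.#.##.
.#...#
...##.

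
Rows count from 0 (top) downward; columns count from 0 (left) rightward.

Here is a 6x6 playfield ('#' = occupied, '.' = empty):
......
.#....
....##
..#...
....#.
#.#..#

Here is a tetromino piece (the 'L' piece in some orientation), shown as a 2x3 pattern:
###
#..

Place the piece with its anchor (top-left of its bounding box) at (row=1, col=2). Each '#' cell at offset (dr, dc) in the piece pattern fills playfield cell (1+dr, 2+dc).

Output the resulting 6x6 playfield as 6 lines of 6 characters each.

Fill (1+0,2+0) = (1,2)
Fill (1+0,2+1) = (1,3)
Fill (1+0,2+2) = (1,4)
Fill (1+1,2+0) = (2,2)

Answer: ......
.####.
..#.##
..#...
....#.
#.#..#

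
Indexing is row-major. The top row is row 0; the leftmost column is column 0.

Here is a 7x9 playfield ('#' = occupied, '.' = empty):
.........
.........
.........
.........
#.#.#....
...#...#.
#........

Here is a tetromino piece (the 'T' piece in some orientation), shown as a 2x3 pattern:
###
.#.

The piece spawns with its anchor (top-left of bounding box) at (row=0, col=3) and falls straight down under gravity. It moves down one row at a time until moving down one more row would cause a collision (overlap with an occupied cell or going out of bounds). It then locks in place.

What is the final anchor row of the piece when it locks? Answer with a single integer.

Answer: 2

Derivation:
Spawn at (row=0, col=3). Try each row:
  row 0: fits
  row 1: fits
  row 2: fits
  row 3: blocked -> lock at row 2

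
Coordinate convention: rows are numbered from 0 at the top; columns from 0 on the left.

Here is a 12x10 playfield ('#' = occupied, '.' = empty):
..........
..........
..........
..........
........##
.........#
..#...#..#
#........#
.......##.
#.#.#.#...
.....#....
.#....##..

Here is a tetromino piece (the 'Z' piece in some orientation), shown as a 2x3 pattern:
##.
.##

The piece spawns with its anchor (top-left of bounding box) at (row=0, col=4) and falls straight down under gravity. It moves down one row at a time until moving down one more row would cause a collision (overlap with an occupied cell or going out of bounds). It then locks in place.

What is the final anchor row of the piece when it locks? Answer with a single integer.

Answer: 4

Derivation:
Spawn at (row=0, col=4). Try each row:
  row 0: fits
  row 1: fits
  row 2: fits
  row 3: fits
  row 4: fits
  row 5: blocked -> lock at row 4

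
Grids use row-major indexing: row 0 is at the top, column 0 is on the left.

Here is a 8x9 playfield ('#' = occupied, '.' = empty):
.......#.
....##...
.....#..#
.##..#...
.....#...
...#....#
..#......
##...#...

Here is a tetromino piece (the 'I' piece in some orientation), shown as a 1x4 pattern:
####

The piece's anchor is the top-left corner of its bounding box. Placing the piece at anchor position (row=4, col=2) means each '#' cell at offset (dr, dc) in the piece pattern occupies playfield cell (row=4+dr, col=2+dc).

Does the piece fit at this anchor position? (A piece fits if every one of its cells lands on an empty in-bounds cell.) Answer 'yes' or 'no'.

Check each piece cell at anchor (4, 2):
  offset (0,0) -> (4,2): empty -> OK
  offset (0,1) -> (4,3): empty -> OK
  offset (0,2) -> (4,4): empty -> OK
  offset (0,3) -> (4,5): occupied ('#') -> FAIL
All cells valid: no

Answer: no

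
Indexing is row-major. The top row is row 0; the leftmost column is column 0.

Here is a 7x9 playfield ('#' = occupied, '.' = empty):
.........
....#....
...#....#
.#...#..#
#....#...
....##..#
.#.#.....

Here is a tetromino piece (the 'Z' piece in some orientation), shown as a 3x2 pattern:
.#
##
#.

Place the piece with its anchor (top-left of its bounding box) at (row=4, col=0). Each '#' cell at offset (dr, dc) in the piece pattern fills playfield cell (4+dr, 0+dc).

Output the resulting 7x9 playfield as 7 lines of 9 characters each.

Answer: .........
....#....
...#....#
.#...#..#
##...#...
##..##..#
##.#.....

Derivation:
Fill (4+0,0+1) = (4,1)
Fill (4+1,0+0) = (5,0)
Fill (4+1,0+1) = (5,1)
Fill (4+2,0+0) = (6,0)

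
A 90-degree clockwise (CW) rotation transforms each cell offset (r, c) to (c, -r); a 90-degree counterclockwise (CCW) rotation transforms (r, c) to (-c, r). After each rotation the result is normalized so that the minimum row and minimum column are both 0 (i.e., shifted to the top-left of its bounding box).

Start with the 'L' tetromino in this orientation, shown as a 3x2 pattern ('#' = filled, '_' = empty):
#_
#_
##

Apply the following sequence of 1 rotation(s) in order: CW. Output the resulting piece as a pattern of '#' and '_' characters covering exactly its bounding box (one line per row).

Answer: ###
#__

Derivation:
Start:
#_
#_
##
After rotation 1 (CW):
###
#__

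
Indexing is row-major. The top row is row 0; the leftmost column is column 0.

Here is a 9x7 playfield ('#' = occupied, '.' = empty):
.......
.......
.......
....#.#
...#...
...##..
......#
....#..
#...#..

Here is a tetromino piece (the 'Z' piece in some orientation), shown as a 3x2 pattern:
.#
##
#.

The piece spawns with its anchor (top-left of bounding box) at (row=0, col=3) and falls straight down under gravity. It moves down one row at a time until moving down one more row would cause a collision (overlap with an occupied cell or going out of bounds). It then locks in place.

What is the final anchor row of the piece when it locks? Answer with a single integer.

Answer: 1

Derivation:
Spawn at (row=0, col=3). Try each row:
  row 0: fits
  row 1: fits
  row 2: blocked -> lock at row 1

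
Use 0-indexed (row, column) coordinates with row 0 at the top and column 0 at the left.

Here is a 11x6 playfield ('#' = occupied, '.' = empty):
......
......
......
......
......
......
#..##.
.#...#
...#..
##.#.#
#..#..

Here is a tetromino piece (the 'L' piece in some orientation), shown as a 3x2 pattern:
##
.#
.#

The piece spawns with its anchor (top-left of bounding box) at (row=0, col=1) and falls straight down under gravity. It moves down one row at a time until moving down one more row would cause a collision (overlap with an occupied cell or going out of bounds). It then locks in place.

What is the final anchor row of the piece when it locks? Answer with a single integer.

Answer: 6

Derivation:
Spawn at (row=0, col=1). Try each row:
  row 0: fits
  row 1: fits
  row 2: fits
  row 3: fits
  row 4: fits
  row 5: fits
  row 6: fits
  row 7: blocked -> lock at row 6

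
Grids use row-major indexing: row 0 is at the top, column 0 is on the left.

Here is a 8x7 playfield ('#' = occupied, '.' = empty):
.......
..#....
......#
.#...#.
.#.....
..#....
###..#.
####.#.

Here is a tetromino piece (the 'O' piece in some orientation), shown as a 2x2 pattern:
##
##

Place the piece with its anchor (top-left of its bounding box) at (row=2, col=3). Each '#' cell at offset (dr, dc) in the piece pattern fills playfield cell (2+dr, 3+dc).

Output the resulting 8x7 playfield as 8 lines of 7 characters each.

Answer: .......
..#....
...##.#
.#.###.
.#.....
..#....
###..#.
####.#.

Derivation:
Fill (2+0,3+0) = (2,3)
Fill (2+0,3+1) = (2,4)
Fill (2+1,3+0) = (3,3)
Fill (2+1,3+1) = (3,4)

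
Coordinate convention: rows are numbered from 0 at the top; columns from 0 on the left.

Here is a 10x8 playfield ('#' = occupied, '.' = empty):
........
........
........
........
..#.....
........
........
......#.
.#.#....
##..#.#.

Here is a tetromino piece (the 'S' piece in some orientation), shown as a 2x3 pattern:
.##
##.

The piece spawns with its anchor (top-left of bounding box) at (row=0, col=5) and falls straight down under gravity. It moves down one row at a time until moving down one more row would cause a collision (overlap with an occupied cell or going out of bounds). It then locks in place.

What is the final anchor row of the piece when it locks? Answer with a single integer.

Answer: 5

Derivation:
Spawn at (row=0, col=5). Try each row:
  row 0: fits
  row 1: fits
  row 2: fits
  row 3: fits
  row 4: fits
  row 5: fits
  row 6: blocked -> lock at row 5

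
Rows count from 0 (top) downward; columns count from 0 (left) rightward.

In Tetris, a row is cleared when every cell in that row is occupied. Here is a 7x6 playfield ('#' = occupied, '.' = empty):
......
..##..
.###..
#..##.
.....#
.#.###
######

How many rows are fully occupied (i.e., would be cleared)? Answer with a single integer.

Check each row:
  row 0: 6 empty cells -> not full
  row 1: 4 empty cells -> not full
  row 2: 3 empty cells -> not full
  row 3: 3 empty cells -> not full
  row 4: 5 empty cells -> not full
  row 5: 2 empty cells -> not full
  row 6: 0 empty cells -> FULL (clear)
Total rows cleared: 1

Answer: 1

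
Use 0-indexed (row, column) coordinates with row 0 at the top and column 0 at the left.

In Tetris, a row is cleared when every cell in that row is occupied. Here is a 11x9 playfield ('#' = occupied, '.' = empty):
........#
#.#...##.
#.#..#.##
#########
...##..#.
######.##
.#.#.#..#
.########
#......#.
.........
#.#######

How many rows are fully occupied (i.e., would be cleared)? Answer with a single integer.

Answer: 1

Derivation:
Check each row:
  row 0: 8 empty cells -> not full
  row 1: 5 empty cells -> not full
  row 2: 4 empty cells -> not full
  row 3: 0 empty cells -> FULL (clear)
  row 4: 6 empty cells -> not full
  row 5: 1 empty cell -> not full
  row 6: 5 empty cells -> not full
  row 7: 1 empty cell -> not full
  row 8: 7 empty cells -> not full
  row 9: 9 empty cells -> not full
  row 10: 1 empty cell -> not full
Total rows cleared: 1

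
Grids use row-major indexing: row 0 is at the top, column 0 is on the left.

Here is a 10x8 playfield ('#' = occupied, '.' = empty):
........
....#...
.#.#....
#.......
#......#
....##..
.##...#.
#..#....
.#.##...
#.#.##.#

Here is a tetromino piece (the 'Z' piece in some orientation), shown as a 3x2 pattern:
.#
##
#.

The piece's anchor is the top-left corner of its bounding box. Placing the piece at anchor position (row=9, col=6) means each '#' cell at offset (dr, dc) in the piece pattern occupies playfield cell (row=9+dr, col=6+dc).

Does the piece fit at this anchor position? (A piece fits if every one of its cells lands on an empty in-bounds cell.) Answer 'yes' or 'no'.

Answer: no

Derivation:
Check each piece cell at anchor (9, 6):
  offset (0,1) -> (9,7): occupied ('#') -> FAIL
  offset (1,0) -> (10,6): out of bounds -> FAIL
  offset (1,1) -> (10,7): out of bounds -> FAIL
  offset (2,0) -> (11,6): out of bounds -> FAIL
All cells valid: no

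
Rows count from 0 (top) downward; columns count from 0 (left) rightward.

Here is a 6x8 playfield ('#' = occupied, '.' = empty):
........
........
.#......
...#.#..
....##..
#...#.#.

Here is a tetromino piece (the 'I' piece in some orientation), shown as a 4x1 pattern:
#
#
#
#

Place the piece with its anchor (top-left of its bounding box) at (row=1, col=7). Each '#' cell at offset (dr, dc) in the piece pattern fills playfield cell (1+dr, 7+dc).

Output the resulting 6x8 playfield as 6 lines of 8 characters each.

Answer: ........
.......#
.#.....#
...#.#.#
....##.#
#...#.#.

Derivation:
Fill (1+0,7+0) = (1,7)
Fill (1+1,7+0) = (2,7)
Fill (1+2,7+0) = (3,7)
Fill (1+3,7+0) = (4,7)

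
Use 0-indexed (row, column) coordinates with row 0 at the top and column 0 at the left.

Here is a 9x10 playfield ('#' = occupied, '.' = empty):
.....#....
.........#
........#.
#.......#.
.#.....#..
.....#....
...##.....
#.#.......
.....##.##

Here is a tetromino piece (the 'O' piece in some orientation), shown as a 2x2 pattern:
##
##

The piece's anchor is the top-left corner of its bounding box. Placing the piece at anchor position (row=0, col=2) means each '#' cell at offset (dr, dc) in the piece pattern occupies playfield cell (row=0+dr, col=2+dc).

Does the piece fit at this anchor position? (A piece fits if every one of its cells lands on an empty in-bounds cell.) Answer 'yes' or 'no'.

Check each piece cell at anchor (0, 2):
  offset (0,0) -> (0,2): empty -> OK
  offset (0,1) -> (0,3): empty -> OK
  offset (1,0) -> (1,2): empty -> OK
  offset (1,1) -> (1,3): empty -> OK
All cells valid: yes

Answer: yes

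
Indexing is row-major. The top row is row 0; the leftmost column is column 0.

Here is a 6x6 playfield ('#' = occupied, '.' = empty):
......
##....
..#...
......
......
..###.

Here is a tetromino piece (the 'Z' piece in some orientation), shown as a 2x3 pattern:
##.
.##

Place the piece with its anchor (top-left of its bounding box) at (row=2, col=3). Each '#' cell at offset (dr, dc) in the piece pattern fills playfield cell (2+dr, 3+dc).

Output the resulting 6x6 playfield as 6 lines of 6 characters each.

Answer: ......
##....
..###.
....##
......
..###.

Derivation:
Fill (2+0,3+0) = (2,3)
Fill (2+0,3+1) = (2,4)
Fill (2+1,3+1) = (3,4)
Fill (2+1,3+2) = (3,5)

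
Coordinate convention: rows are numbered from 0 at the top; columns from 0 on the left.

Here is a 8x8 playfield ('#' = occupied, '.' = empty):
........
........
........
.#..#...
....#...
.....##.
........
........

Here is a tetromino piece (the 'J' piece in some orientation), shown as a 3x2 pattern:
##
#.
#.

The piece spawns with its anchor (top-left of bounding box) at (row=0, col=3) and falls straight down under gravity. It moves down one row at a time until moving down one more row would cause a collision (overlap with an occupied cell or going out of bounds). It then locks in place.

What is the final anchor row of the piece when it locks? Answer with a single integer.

Spawn at (row=0, col=3). Try each row:
  row 0: fits
  row 1: fits
  row 2: fits
  row 3: blocked -> lock at row 2

Answer: 2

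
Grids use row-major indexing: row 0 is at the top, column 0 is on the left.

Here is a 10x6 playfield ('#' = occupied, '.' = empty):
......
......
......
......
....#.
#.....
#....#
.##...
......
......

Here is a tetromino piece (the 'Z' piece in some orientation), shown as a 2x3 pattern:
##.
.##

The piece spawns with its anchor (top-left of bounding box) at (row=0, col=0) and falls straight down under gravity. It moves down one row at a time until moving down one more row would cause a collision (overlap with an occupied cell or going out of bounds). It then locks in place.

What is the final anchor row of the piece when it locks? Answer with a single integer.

Answer: 4

Derivation:
Spawn at (row=0, col=0). Try each row:
  row 0: fits
  row 1: fits
  row 2: fits
  row 3: fits
  row 4: fits
  row 5: blocked -> lock at row 4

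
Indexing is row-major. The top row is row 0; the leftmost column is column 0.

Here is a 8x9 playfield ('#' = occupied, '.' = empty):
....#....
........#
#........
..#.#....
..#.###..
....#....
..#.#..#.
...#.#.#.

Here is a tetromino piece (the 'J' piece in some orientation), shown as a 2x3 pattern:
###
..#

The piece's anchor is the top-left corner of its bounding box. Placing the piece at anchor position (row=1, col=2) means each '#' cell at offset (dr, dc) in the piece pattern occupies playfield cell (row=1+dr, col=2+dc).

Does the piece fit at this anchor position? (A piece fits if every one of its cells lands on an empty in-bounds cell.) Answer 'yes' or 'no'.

Answer: yes

Derivation:
Check each piece cell at anchor (1, 2):
  offset (0,0) -> (1,2): empty -> OK
  offset (0,1) -> (1,3): empty -> OK
  offset (0,2) -> (1,4): empty -> OK
  offset (1,2) -> (2,4): empty -> OK
All cells valid: yes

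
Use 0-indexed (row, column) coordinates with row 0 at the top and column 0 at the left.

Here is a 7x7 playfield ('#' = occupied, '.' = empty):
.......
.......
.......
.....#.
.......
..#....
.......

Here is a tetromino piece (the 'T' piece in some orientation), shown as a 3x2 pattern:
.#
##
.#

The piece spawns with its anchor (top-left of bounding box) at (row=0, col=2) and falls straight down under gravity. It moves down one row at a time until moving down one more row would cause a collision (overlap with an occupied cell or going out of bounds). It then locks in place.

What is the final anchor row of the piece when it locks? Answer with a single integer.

Answer: 3

Derivation:
Spawn at (row=0, col=2). Try each row:
  row 0: fits
  row 1: fits
  row 2: fits
  row 3: fits
  row 4: blocked -> lock at row 3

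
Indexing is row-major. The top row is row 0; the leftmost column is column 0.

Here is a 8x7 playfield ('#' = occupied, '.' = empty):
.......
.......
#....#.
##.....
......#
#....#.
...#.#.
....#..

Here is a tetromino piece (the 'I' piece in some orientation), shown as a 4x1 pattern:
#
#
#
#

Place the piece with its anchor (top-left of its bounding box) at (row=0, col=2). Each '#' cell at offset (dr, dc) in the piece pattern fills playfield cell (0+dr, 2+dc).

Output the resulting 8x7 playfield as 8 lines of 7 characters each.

Fill (0+0,2+0) = (0,2)
Fill (0+1,2+0) = (1,2)
Fill (0+2,2+0) = (2,2)
Fill (0+3,2+0) = (3,2)

Answer: ..#....
..#....
#.#..#.
###....
......#
#....#.
...#.#.
....#..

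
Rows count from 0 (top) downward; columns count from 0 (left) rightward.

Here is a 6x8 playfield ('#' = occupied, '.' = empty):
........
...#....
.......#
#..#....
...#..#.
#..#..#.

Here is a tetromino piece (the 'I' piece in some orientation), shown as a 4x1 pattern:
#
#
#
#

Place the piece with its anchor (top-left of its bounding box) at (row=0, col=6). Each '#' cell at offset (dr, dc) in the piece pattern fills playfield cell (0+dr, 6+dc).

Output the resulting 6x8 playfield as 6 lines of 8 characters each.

Fill (0+0,6+0) = (0,6)
Fill (0+1,6+0) = (1,6)
Fill (0+2,6+0) = (2,6)
Fill (0+3,6+0) = (3,6)

Answer: ......#.
...#..#.
......##
#..#..#.
...#..#.
#..#..#.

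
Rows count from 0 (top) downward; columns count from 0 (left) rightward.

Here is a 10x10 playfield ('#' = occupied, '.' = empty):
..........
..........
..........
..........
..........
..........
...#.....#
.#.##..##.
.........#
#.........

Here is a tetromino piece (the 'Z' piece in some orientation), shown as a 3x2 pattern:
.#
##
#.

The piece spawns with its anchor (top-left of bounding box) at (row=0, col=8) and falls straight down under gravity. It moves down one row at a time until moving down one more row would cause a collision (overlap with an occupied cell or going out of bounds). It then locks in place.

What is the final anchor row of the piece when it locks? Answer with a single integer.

Answer: 4

Derivation:
Spawn at (row=0, col=8). Try each row:
  row 0: fits
  row 1: fits
  row 2: fits
  row 3: fits
  row 4: fits
  row 5: blocked -> lock at row 4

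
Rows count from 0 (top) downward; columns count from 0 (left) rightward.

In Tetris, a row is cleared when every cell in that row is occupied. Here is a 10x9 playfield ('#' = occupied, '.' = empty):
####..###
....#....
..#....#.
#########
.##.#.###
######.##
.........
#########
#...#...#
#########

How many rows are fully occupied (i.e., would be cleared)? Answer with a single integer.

Answer: 3

Derivation:
Check each row:
  row 0: 2 empty cells -> not full
  row 1: 8 empty cells -> not full
  row 2: 7 empty cells -> not full
  row 3: 0 empty cells -> FULL (clear)
  row 4: 3 empty cells -> not full
  row 5: 1 empty cell -> not full
  row 6: 9 empty cells -> not full
  row 7: 0 empty cells -> FULL (clear)
  row 8: 6 empty cells -> not full
  row 9: 0 empty cells -> FULL (clear)
Total rows cleared: 3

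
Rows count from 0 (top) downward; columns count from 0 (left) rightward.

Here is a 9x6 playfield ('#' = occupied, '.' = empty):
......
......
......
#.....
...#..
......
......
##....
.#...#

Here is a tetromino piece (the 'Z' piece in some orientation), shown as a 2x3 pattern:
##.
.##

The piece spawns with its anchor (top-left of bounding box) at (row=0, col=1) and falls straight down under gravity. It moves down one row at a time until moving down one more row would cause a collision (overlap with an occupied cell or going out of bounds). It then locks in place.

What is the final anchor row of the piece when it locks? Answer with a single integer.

Answer: 2

Derivation:
Spawn at (row=0, col=1). Try each row:
  row 0: fits
  row 1: fits
  row 2: fits
  row 3: blocked -> lock at row 2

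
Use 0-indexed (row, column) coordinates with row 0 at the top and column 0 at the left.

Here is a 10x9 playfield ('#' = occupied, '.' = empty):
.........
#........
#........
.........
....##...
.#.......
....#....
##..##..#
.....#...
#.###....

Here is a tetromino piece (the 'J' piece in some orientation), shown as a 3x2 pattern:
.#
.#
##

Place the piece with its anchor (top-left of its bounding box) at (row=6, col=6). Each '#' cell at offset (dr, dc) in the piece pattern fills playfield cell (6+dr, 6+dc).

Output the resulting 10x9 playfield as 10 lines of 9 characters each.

Fill (6+0,6+1) = (6,7)
Fill (6+1,6+1) = (7,7)
Fill (6+2,6+0) = (8,6)
Fill (6+2,6+1) = (8,7)

Answer: .........
#........
#........
.........
....##...
.#.......
....#..#.
##..##.##
.....###.
#.###....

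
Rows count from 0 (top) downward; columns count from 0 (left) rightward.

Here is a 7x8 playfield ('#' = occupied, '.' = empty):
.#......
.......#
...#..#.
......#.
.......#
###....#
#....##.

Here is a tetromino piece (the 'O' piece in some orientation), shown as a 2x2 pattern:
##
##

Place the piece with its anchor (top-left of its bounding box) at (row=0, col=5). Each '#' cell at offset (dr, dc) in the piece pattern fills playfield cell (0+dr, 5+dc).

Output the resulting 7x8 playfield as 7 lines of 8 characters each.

Fill (0+0,5+0) = (0,5)
Fill (0+0,5+1) = (0,6)
Fill (0+1,5+0) = (1,5)
Fill (0+1,5+1) = (1,6)

Answer: .#...##.
.....###
...#..#.
......#.
.......#
###....#
#....##.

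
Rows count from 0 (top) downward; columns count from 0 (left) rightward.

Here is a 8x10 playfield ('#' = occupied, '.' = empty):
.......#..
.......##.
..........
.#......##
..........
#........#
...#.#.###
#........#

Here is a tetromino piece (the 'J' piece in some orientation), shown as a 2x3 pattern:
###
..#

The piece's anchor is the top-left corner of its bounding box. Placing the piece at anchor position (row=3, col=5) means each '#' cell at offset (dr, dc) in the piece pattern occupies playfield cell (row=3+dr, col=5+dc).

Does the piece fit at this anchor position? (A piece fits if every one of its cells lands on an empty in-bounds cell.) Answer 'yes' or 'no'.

Check each piece cell at anchor (3, 5):
  offset (0,0) -> (3,5): empty -> OK
  offset (0,1) -> (3,6): empty -> OK
  offset (0,2) -> (3,7): empty -> OK
  offset (1,2) -> (4,7): empty -> OK
All cells valid: yes

Answer: yes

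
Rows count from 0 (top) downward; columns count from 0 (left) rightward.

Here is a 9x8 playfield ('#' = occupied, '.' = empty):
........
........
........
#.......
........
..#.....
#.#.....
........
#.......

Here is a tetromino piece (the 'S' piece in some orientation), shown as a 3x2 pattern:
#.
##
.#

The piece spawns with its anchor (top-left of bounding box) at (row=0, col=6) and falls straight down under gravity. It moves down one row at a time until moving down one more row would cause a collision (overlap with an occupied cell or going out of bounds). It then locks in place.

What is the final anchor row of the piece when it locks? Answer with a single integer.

Spawn at (row=0, col=6). Try each row:
  row 0: fits
  row 1: fits
  row 2: fits
  row 3: fits
  row 4: fits
  row 5: fits
  row 6: fits
  row 7: blocked -> lock at row 6

Answer: 6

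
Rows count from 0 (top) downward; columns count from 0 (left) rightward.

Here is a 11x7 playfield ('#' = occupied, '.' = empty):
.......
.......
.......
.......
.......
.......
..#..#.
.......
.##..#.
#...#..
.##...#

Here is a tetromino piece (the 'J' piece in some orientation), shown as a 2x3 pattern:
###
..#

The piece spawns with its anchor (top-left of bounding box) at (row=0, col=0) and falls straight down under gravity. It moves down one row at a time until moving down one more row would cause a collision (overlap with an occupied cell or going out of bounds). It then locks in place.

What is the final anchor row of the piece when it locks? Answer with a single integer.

Spawn at (row=0, col=0). Try each row:
  row 0: fits
  row 1: fits
  row 2: fits
  row 3: fits
  row 4: fits
  row 5: blocked -> lock at row 4

Answer: 4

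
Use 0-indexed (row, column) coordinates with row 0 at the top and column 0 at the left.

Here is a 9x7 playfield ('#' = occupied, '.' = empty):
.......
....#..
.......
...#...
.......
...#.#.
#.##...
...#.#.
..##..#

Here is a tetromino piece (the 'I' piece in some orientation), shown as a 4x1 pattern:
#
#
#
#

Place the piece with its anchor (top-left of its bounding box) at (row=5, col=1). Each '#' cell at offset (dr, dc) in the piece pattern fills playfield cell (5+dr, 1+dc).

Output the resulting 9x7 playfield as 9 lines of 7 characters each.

Fill (5+0,1+0) = (5,1)
Fill (5+1,1+0) = (6,1)
Fill (5+2,1+0) = (7,1)
Fill (5+3,1+0) = (8,1)

Answer: .......
....#..
.......
...#...
.......
.#.#.#.
####...
.#.#.#.
.###..#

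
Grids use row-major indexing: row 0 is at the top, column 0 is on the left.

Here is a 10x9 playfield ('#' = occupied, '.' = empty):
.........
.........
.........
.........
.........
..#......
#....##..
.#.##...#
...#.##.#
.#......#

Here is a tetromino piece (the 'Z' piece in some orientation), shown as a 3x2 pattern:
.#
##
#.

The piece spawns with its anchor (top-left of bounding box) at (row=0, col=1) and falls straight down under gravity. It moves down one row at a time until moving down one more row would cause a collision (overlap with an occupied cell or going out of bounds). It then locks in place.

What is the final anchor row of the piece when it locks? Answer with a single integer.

Spawn at (row=0, col=1). Try each row:
  row 0: fits
  row 1: fits
  row 2: fits
  row 3: fits
  row 4: blocked -> lock at row 3

Answer: 3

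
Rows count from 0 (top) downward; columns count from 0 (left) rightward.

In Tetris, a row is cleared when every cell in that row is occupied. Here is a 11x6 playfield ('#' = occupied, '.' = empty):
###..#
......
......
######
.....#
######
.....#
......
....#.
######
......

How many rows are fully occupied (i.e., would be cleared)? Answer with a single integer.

Answer: 3

Derivation:
Check each row:
  row 0: 2 empty cells -> not full
  row 1: 6 empty cells -> not full
  row 2: 6 empty cells -> not full
  row 3: 0 empty cells -> FULL (clear)
  row 4: 5 empty cells -> not full
  row 5: 0 empty cells -> FULL (clear)
  row 6: 5 empty cells -> not full
  row 7: 6 empty cells -> not full
  row 8: 5 empty cells -> not full
  row 9: 0 empty cells -> FULL (clear)
  row 10: 6 empty cells -> not full
Total rows cleared: 3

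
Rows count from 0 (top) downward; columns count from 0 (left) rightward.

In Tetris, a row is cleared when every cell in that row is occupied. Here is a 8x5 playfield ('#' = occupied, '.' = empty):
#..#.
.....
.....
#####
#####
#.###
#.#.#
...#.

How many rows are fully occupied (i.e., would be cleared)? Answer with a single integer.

Check each row:
  row 0: 3 empty cells -> not full
  row 1: 5 empty cells -> not full
  row 2: 5 empty cells -> not full
  row 3: 0 empty cells -> FULL (clear)
  row 4: 0 empty cells -> FULL (clear)
  row 5: 1 empty cell -> not full
  row 6: 2 empty cells -> not full
  row 7: 4 empty cells -> not full
Total rows cleared: 2

Answer: 2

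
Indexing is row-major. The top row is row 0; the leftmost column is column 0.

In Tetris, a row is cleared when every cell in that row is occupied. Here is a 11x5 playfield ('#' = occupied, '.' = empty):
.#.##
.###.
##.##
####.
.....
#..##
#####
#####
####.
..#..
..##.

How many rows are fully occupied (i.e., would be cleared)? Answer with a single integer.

Check each row:
  row 0: 2 empty cells -> not full
  row 1: 2 empty cells -> not full
  row 2: 1 empty cell -> not full
  row 3: 1 empty cell -> not full
  row 4: 5 empty cells -> not full
  row 5: 2 empty cells -> not full
  row 6: 0 empty cells -> FULL (clear)
  row 7: 0 empty cells -> FULL (clear)
  row 8: 1 empty cell -> not full
  row 9: 4 empty cells -> not full
  row 10: 3 empty cells -> not full
Total rows cleared: 2

Answer: 2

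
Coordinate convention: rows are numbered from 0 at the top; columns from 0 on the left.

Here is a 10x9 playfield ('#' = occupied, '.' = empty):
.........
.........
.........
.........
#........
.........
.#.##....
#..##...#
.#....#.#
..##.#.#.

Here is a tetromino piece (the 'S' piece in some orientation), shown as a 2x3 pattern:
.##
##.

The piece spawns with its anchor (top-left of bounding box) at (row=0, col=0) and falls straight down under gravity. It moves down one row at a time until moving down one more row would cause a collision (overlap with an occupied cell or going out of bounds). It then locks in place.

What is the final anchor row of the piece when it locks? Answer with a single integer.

Spawn at (row=0, col=0). Try each row:
  row 0: fits
  row 1: fits
  row 2: fits
  row 3: blocked -> lock at row 2

Answer: 2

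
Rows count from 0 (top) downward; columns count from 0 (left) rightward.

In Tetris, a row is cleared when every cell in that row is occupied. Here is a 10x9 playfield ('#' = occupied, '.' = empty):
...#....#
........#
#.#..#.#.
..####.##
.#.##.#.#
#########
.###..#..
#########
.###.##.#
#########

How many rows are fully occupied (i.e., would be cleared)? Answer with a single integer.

Answer: 3

Derivation:
Check each row:
  row 0: 7 empty cells -> not full
  row 1: 8 empty cells -> not full
  row 2: 5 empty cells -> not full
  row 3: 3 empty cells -> not full
  row 4: 4 empty cells -> not full
  row 5: 0 empty cells -> FULL (clear)
  row 6: 5 empty cells -> not full
  row 7: 0 empty cells -> FULL (clear)
  row 8: 3 empty cells -> not full
  row 9: 0 empty cells -> FULL (clear)
Total rows cleared: 3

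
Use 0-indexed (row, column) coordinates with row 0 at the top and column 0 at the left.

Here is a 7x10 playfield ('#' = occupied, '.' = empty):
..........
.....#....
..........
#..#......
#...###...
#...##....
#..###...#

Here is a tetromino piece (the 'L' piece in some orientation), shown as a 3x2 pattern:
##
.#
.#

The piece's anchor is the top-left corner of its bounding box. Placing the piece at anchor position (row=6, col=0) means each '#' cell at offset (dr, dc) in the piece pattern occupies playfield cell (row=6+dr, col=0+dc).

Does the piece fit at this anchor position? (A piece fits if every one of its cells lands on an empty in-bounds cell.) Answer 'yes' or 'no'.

Answer: no

Derivation:
Check each piece cell at anchor (6, 0):
  offset (0,0) -> (6,0): occupied ('#') -> FAIL
  offset (0,1) -> (6,1): empty -> OK
  offset (1,1) -> (7,1): out of bounds -> FAIL
  offset (2,1) -> (8,1): out of bounds -> FAIL
All cells valid: no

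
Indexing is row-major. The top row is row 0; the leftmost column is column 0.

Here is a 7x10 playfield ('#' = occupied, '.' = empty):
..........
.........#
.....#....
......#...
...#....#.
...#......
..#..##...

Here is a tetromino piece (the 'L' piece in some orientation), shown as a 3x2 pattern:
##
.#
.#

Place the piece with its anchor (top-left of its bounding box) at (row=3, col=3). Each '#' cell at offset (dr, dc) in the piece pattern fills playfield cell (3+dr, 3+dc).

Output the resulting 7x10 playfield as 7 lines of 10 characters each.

Answer: ..........
.........#
.....#....
...##.#...
...##...#.
...##.....
..#..##...

Derivation:
Fill (3+0,3+0) = (3,3)
Fill (3+0,3+1) = (3,4)
Fill (3+1,3+1) = (4,4)
Fill (3+2,3+1) = (5,4)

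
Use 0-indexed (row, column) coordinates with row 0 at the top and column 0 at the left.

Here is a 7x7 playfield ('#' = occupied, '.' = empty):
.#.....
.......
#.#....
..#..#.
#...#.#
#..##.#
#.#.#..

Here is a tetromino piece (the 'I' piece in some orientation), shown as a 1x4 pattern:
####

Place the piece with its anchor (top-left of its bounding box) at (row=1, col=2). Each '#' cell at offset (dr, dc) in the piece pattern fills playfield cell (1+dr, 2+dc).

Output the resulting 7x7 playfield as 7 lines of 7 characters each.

Answer: .#.....
..####.
#.#....
..#..#.
#...#.#
#..##.#
#.#.#..

Derivation:
Fill (1+0,2+0) = (1,2)
Fill (1+0,2+1) = (1,3)
Fill (1+0,2+2) = (1,4)
Fill (1+0,2+3) = (1,5)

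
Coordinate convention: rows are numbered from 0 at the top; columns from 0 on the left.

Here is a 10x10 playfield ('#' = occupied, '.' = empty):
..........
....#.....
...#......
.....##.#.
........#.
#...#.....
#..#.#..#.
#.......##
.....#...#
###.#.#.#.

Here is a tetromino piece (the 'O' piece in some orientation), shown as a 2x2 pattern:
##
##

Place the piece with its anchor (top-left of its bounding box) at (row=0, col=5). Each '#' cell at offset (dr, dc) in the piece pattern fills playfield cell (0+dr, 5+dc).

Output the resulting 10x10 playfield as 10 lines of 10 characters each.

Answer: .....##...
....###...
...#......
.....##.#.
........#.
#...#.....
#..#.#..#.
#.......##
.....#...#
###.#.#.#.

Derivation:
Fill (0+0,5+0) = (0,5)
Fill (0+0,5+1) = (0,6)
Fill (0+1,5+0) = (1,5)
Fill (0+1,5+1) = (1,6)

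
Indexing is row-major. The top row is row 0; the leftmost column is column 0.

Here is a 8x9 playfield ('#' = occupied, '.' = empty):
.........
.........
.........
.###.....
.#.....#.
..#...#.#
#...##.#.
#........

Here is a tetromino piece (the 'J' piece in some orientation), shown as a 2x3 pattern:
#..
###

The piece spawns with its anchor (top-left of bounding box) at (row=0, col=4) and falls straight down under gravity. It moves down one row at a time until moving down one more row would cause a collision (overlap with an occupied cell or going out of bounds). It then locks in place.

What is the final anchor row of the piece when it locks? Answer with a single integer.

Answer: 3

Derivation:
Spawn at (row=0, col=4). Try each row:
  row 0: fits
  row 1: fits
  row 2: fits
  row 3: fits
  row 4: blocked -> lock at row 3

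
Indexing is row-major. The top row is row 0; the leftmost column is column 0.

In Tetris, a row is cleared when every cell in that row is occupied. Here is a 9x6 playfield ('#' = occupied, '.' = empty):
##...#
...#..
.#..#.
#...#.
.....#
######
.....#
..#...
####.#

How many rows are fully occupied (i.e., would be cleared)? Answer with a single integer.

Check each row:
  row 0: 3 empty cells -> not full
  row 1: 5 empty cells -> not full
  row 2: 4 empty cells -> not full
  row 3: 4 empty cells -> not full
  row 4: 5 empty cells -> not full
  row 5: 0 empty cells -> FULL (clear)
  row 6: 5 empty cells -> not full
  row 7: 5 empty cells -> not full
  row 8: 1 empty cell -> not full
Total rows cleared: 1

Answer: 1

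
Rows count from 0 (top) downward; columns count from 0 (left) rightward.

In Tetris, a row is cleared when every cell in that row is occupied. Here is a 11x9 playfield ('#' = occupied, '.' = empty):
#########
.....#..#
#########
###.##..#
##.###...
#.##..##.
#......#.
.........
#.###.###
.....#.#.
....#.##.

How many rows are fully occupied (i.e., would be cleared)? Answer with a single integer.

Answer: 2

Derivation:
Check each row:
  row 0: 0 empty cells -> FULL (clear)
  row 1: 7 empty cells -> not full
  row 2: 0 empty cells -> FULL (clear)
  row 3: 3 empty cells -> not full
  row 4: 4 empty cells -> not full
  row 5: 4 empty cells -> not full
  row 6: 7 empty cells -> not full
  row 7: 9 empty cells -> not full
  row 8: 2 empty cells -> not full
  row 9: 7 empty cells -> not full
  row 10: 6 empty cells -> not full
Total rows cleared: 2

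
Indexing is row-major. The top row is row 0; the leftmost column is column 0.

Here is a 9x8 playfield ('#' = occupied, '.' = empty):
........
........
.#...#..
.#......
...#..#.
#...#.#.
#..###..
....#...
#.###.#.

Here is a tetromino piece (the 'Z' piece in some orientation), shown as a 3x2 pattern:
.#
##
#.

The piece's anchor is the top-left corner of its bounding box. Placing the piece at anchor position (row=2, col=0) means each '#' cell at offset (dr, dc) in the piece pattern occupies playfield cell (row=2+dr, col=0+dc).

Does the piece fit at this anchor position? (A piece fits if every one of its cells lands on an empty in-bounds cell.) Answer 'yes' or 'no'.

Answer: no

Derivation:
Check each piece cell at anchor (2, 0):
  offset (0,1) -> (2,1): occupied ('#') -> FAIL
  offset (1,0) -> (3,0): empty -> OK
  offset (1,1) -> (3,1): occupied ('#') -> FAIL
  offset (2,0) -> (4,0): empty -> OK
All cells valid: no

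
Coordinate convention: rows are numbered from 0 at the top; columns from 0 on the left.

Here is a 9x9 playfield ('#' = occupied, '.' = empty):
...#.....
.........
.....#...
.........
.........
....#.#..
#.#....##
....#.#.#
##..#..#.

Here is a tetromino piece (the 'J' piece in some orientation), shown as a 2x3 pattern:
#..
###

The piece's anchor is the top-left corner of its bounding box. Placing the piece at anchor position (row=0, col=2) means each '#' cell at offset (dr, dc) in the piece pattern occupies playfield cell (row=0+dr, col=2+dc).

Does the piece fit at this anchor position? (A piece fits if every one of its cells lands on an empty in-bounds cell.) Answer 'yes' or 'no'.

Answer: yes

Derivation:
Check each piece cell at anchor (0, 2):
  offset (0,0) -> (0,2): empty -> OK
  offset (1,0) -> (1,2): empty -> OK
  offset (1,1) -> (1,3): empty -> OK
  offset (1,2) -> (1,4): empty -> OK
All cells valid: yes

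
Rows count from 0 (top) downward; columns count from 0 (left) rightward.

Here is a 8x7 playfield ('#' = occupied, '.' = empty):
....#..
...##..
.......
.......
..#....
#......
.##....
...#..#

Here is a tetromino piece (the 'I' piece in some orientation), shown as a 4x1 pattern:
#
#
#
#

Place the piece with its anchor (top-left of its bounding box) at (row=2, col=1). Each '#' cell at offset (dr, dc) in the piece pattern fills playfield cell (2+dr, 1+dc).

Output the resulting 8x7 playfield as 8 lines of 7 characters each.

Answer: ....#..
...##..
.#.....
.#.....
.##....
##.....
.##....
...#..#

Derivation:
Fill (2+0,1+0) = (2,1)
Fill (2+1,1+0) = (3,1)
Fill (2+2,1+0) = (4,1)
Fill (2+3,1+0) = (5,1)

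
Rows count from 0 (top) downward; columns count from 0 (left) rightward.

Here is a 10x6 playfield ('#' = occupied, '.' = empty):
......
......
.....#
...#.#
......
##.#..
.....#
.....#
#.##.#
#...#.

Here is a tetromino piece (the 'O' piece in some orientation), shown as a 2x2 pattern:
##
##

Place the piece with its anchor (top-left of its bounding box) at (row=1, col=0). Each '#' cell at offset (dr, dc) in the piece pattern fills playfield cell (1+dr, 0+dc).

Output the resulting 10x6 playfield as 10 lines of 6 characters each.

Fill (1+0,0+0) = (1,0)
Fill (1+0,0+1) = (1,1)
Fill (1+1,0+0) = (2,0)
Fill (1+1,0+1) = (2,1)

Answer: ......
##....
##...#
...#.#
......
##.#..
.....#
.....#
#.##.#
#...#.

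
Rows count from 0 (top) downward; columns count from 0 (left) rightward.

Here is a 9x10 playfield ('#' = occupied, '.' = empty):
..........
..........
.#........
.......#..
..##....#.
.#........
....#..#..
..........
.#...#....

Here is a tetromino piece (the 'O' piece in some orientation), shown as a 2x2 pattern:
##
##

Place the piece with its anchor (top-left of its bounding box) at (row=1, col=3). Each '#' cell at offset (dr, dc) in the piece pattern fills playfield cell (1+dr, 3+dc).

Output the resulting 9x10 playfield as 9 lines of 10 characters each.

Fill (1+0,3+0) = (1,3)
Fill (1+0,3+1) = (1,4)
Fill (1+1,3+0) = (2,3)
Fill (1+1,3+1) = (2,4)

Answer: ..........
...##.....
.#.##.....
.......#..
..##....#.
.#........
....#..#..
..........
.#...#....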